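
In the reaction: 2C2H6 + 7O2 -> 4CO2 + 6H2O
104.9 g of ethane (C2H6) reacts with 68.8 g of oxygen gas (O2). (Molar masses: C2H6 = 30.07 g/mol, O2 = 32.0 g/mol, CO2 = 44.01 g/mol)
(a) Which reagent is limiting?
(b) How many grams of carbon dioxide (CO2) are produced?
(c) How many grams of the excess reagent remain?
(a) O2, (b) 54.07 g, (c) 86.43 g

Moles of C2H6 = 104.9 g ÷ 30.07 g/mol = 3.48853 mol
Moles of O2 = 68.8 g ÷ 32.0 g/mol = 2.15 mol
Moles ÷ coefficient: C2H6: 3.48853/2 = 1.744, O2: 2.15/7 = 0.3071
(a) O2 has the smaller value, so O2 is the limiting reagent.
(b) Moles of CO2 = 2.15 mol O2 × (4/7) = 1.22857 mol; mass = 1.22857 mol × 44.01 g/mol = 54.07 g
(c) C2H6 consumed = 2.15 × (2/7) = 0.614286 mol; remaining = 3.48853 − 0.614286 = 2.87424 mol; mass = 2.87424 mol × 30.07 g/mol = 86.43 g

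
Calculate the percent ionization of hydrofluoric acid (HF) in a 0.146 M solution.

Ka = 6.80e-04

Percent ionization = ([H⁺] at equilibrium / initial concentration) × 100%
Percent ionization = 6.6%

Let x = [H⁺]. Ka = x²/(C - x) ⇒ x² + (6.80e-04)x - (6.80e-04)(0.146) = 0. x = 9.6297e-03. Percent = (9.6297e-03/0.146) × 100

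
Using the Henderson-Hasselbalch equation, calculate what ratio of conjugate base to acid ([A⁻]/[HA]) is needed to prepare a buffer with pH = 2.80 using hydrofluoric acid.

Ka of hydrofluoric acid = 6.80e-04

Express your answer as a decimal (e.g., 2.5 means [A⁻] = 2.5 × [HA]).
[A⁻]/[HA] = 0.429

pKa = −log(6.80e-04) = 3.1675. pH = pKa + log([A⁻]/[HA]). 2.80 = 3.1675 + log(ratio). log(ratio) = 2.80 − 3.1675 = -0.3675. ratio = 10^(-0.3675) = 0.429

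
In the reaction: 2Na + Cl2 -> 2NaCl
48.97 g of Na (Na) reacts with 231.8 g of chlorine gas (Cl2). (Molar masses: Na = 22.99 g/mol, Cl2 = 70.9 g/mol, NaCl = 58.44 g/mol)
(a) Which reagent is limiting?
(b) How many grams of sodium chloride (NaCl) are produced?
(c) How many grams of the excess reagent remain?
(a) Na, (b) 124.5 g, (c) 156.3 g

Moles of Na = 48.97 g ÷ 22.99 g/mol = 2.13006 mol
Moles of Cl2 = 231.8 g ÷ 70.9 g/mol = 3.26939 mol
Moles ÷ coefficient: Na: 2.13006/2 = 1.065, Cl2: 3.26939/1 = 3.269
(a) Na has the smaller value, so Na is the limiting reagent.
(b) Moles of NaCl = 2.13006 mol Na × (2/2) = 2.13006 mol; mass = 2.13006 mol × 58.44 g/mol = 124.5 g
(c) Cl2 consumed = 2.13006 × (1/2) = 1.06503 mol; remaining = 3.26939 − 1.06503 = 2.20437 mol; mass = 2.20437 mol × 70.9 g/mol = 156.3 g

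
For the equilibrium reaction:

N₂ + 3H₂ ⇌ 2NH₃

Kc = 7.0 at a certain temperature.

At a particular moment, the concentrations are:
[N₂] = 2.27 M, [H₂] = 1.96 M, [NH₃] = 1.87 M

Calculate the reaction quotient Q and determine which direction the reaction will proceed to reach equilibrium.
Q = 0.205, Q < K, reaction proceeds forward (toward products)

Q = ([NH₃]^2) / ([N₂] × [H₂]^3)
  = ((1.87)^2) / ((2.27)·(1.96)^3) = 3.4969/17.092 = 0.2046
Since Q = 0.2046 < Kc = 7.0, the reaction proceeds forward (toward products) to reach equilibrium.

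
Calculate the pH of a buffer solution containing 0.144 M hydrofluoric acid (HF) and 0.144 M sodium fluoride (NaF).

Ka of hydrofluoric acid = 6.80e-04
pH = 3.17

pKa = -log(6.80e-04) = 3.17. pH = pKa + log([A⁻]/[HA]) = 3.17 + log(0.144/0.144)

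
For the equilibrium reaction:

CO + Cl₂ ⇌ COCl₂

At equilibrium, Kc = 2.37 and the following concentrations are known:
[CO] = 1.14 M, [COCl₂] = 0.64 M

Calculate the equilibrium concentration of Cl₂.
[Cl₂] = 0.2369 M

Kc = ([COCl₂]) / ([CO] × [Cl₂]) = 2.37
[Cl₂]^1 = (product terms)/(Kc · other reactant terms) = 0.64 / (2.37 · 1.14) = 0.23688
[Cl₂] = 0.2369 M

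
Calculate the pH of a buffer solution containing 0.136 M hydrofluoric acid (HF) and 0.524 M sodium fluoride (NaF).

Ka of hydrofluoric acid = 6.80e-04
pH = 3.75

pKa = -log(6.80e-04) = 3.17. pH = pKa + log([A⁻]/[HA]) = 3.17 + log(0.524/0.136)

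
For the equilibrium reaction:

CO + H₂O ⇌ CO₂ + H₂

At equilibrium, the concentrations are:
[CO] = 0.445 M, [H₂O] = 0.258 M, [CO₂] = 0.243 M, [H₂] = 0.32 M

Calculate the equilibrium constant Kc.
K_c = 0.6773

Kc = ([CO₂] × [H₂]) / ([CO] × [H₂O])
   = ((0.243)·(0.32)) / ((0.445)·(0.258))
   = 0.07776 / 0.11481 = 0.6773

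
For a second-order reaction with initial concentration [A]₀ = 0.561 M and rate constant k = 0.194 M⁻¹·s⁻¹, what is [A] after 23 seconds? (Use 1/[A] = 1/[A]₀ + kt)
0.1601 M

1/[A] = 1/[A]₀ + k·t = 1/0.561 + (0.194)·(23) = 1.7825 + 4.4620 = 6.2445
[A] = 1/6.2445 = 0.1601 M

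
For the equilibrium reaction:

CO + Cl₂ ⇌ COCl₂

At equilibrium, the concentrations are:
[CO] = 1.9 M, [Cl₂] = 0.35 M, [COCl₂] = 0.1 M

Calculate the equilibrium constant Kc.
K_c = 0.1504

Kc = ([COCl₂]) / ([CO] × [Cl₂])
   = ((0.1)) / ((1.9)·(0.35))
   = 0.1 / 0.665 = 0.1504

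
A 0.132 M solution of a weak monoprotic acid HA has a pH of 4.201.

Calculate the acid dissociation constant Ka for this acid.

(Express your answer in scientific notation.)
K_a = 3.00e-08

[H⁺] = 10^(−pH) = 10^(−4.201) = 6.295e-05 M. For HA ⇌ H⁺ + A⁻, Ka = x²/(C − x) = (6.295e-05)²/(0.132 − 6.295e-05) = 3.00e-08.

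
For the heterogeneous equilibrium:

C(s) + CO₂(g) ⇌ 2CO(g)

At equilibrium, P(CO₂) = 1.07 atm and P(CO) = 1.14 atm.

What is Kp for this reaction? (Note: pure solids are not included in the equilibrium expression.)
K_p = 1.215

Solid C is excluded.
Kp = P(CO)²/P(CO₂) = (1.14)²/1.07 = 1.3/1.07 = 1.215.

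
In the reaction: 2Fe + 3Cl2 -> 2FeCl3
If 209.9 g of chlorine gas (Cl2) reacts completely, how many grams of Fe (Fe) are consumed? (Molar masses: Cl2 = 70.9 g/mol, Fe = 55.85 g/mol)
Moles of Cl2 = 209.9 g ÷ 70.9 g/mol = 2.96051 mol
Mole ratio: 2 mol Fe / 3 mol Cl2
Moles of Fe = 2.96051 × (2/3) = 1.97367 mol
Mass of Fe = 1.97367 mol × 55.85 g/mol = 110.2 g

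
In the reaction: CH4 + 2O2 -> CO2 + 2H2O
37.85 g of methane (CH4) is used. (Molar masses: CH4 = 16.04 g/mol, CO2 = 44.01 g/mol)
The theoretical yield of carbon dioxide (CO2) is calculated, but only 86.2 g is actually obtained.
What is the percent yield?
Moles of CH4 = 37.85 g ÷ 16.04 g/mol = 2.35973 mol
Mole ratio: 1 mol CO2 / 1 mol CH4
Moles of CO2 = 2.35973 × (1/1) = 2.35973 mol
Theoretical yield = 2.35973 mol × 44.01 g/mol = 103.85 g
Actual yield = 86.2 g
Percent yield = (86.2 / 103.85) × 100% = 83.0%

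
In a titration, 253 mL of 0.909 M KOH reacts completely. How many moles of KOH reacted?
Moles = Molarity × Volume (L)
Moles = 0.909 M × 0.253 L = 0.23 mol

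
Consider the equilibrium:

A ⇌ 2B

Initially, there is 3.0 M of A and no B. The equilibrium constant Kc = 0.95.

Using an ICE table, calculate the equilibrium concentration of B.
[B] = 1.467 M

ICE: [A] = 3.0 − x, [B] = 2x.
Kc = (2x)²/(3.0 − x) = 0.95 ⇒ 4x² + 0.95x − 2.85 = 0.
x = (−0.95 + √(0.95² + 4·4·2.85))/(2·4) = (−0.95 + √46.502)/8 = 0.73366.
[B] = 2x = 1.467 M.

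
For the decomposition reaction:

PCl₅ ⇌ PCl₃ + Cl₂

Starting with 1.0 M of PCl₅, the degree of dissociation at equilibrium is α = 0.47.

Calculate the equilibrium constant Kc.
K_c = 0.4168

x = α·[A]₀ = 0.47 × 1.0 = 0.47 M dissociated.
At eq: [PCl₅] = 1.0 − 0.47 = 0.53 M; [PCl₃] = [Cl₂] = x = 0.47 M.
Kc = [PCl₃][Cl₂]/[PCl₅] = (0.47)²/0.53 = 0.4168.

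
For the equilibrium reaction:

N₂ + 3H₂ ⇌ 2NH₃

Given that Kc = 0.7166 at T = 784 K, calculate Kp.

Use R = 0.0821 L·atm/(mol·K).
K_p = 1.73e-04

Δn = (moles gaseous products) − (moles gaseous reactants) = -2
T = 784 K; RT = 0.0821 × 784 = 64.3664
Kp = Kc·(RT)^Δn = 0.7166 × (64.3664)^-2 = 0.7166 × 0.000241369 = 1.73e-04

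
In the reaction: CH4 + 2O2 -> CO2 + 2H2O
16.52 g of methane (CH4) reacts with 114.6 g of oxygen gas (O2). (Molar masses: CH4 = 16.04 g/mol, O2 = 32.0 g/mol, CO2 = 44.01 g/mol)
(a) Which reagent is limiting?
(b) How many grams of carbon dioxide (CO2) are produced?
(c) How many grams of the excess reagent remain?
(a) CH4, (b) 45.33 g, (c) 48.68 g

Moles of CH4 = 16.52 g ÷ 16.04 g/mol = 1.02993 mol
Moles of O2 = 114.6 g ÷ 32.0 g/mol = 3.58125 mol
Moles ÷ coefficient: CH4: 1.02993/1 = 1.03, O2: 3.58125/2 = 1.791
(a) CH4 has the smaller value, so CH4 is the limiting reagent.
(b) Moles of CO2 = 1.02993 mol CH4 × (1/1) = 1.02993 mol; mass = 1.02993 mol × 44.01 g/mol = 45.33 g
(c) O2 consumed = 1.02993 × (2/1) = 2.05985 mol; remaining = 3.58125 − 2.05985 = 1.5214 mol; mass = 1.5214 mol × 32.0 g/mol = 48.68 g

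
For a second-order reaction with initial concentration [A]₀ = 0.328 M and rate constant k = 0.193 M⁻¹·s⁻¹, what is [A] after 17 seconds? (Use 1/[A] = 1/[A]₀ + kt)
0.1580 M

1/[A] = 1/[A]₀ + k·t = 1/0.328 + (0.193)·(17) = 3.0488 + 3.2810 = 6.3298
[A] = 1/6.3298 = 0.1580 M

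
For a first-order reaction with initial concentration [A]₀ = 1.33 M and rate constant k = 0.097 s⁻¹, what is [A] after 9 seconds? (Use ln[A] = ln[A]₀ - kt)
0.5555 M

ln[A] = ln[A]₀ - k·t = ln(1.33) - (0.097)·(9) = 0.2852 - 0.8730 = -0.5878
[A] = e^(-0.5878) = 0.5555 M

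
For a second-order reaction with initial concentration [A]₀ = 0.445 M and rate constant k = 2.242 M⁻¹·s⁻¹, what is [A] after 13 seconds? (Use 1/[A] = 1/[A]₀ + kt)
0.0319 M

1/[A] = 1/[A]₀ + k·t = 1/0.445 + (2.242)·(13) = 2.2472 + 29.1460 = 31.3932
[A] = 1/31.3932 = 0.0319 M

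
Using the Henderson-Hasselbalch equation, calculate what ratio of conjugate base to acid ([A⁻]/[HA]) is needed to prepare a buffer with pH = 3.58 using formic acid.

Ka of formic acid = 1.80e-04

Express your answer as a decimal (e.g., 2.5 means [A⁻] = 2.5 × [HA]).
[A⁻]/[HA] = 0.684

pKa = −log(1.80e-04) = 3.7447. pH = pKa + log([A⁻]/[HA]). 3.58 = 3.7447 + log(ratio). log(ratio) = 3.58 − 3.7447 = -0.1647. ratio = 10^(-0.1647) = 0.684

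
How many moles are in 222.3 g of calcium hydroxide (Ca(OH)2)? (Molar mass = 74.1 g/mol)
Moles = 222.3 g ÷ 74.1 g/mol = 3 mol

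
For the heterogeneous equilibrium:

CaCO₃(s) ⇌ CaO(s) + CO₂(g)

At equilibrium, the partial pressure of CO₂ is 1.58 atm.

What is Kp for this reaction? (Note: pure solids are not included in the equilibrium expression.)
K_p = 1.58

Solids (CaCO₃, CaO) have activity 1 and are excluded.
Kp = P(CO₂) = 1.58.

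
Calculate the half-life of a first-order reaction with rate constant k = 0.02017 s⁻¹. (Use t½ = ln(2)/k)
34.37 s

t½ = ln(2)/k = 0.6931/0.02017 = 34.37 s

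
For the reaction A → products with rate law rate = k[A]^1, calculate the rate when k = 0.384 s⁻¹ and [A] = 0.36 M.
0.1382 M/s

rate = k·[A]^1 = 0.384·(0.36)^1 = 0.384·0.36 = 0.1382 M/s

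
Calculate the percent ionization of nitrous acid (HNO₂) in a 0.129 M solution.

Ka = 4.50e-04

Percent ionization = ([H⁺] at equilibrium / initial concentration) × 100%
Percent ionization = 5.73%

Let x = [H⁺]. Ka = x²/(C - x) ⇒ x² + (4.50e-04)x - (4.50e-04)(0.129) = 0. x = 7.3974e-03. Percent = (7.3974e-03/0.129) × 100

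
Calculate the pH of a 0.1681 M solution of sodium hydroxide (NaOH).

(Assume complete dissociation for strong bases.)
pH = 13.23

[OH⁻] = 0.1681 M for strong base. pOH = -log[OH⁻] = 0.77, pH = 14 - pOH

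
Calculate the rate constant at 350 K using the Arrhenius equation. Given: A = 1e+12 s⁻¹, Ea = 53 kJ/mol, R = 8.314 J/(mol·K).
1.23e+04 s⁻¹

k = A·exp(-Ea/(R·T)) = 1e+12·exp(-53000/(8.314·350)) = 1e+12·exp(-18.2137) = 1e+12·1.2300e-08 = 1.23e+04 s⁻¹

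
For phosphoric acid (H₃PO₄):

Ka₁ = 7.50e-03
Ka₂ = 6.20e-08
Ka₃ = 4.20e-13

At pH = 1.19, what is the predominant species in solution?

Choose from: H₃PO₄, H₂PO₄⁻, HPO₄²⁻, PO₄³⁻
H₃PO₄

pKa1 = 2.12, pKa2 = 7.21, pKa3 = 12.38. Each pKa is the crossover between adjacent species; pH = 1.19 lies in the region where H₃PO₄ predominates.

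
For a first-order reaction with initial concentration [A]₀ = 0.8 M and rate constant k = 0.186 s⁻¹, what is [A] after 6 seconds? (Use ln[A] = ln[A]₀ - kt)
0.2621 M

ln[A] = ln[A]₀ - k·t = ln(0.8) - (0.186)·(6) = -0.2231 - 1.1160 = -1.3391
[A] = e^(-1.3391) = 0.2621 M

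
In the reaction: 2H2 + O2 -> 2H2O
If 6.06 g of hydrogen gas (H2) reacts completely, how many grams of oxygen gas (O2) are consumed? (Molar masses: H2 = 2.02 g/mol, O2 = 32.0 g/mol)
Moles of H2 = 6.06 g ÷ 2.02 g/mol = 3 mol
Mole ratio: 1 mol O2 / 2 mol H2
Moles of O2 = 3 × (1/2) = 1.5 mol
Mass of O2 = 1.5 mol × 32.0 g/mol = 48 g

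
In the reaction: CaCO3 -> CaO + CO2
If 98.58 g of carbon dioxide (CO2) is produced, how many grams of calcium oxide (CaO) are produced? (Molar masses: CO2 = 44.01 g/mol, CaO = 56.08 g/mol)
Moles of CO2 = 98.58 g ÷ 44.01 g/mol = 2.23995 mol
Mole ratio: 1 mol CaO / 1 mol CO2
Moles of CaO = 2.23995 × (1/1) = 2.23995 mol
Mass of CaO = 2.23995 mol × 56.08 g/mol = 125.6 g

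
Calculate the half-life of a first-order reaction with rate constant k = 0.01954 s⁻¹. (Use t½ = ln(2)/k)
35.47 s

t½ = ln(2)/k = 0.6931/0.01954 = 35.47 s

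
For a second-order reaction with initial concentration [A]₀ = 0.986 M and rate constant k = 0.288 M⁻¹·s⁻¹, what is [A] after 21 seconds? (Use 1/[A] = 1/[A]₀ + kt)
0.1416 M

1/[A] = 1/[A]₀ + k·t = 1/0.986 + (0.288)·(21) = 1.0142 + 6.0480 = 7.0622
[A] = 1/7.0622 = 0.1416 M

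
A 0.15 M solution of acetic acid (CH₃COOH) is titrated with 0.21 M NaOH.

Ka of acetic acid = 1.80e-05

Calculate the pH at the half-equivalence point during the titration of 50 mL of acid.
pH = pKa = 4.74

At the half-equivalence point, [HA] = [A⁻], so by Henderson–Hasselbalch pH = pKa + log(1) = pKa.
pKa = −log(1.80e-05) = 4.74.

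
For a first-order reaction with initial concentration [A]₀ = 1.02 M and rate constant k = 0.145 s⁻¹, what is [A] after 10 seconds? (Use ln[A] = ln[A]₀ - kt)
0.2393 M

ln[A] = ln[A]₀ - k·t = ln(1.02) - (0.145)·(10) = 0.0198 - 1.4500 = -1.4302
[A] = e^(-1.4302) = 0.2393 M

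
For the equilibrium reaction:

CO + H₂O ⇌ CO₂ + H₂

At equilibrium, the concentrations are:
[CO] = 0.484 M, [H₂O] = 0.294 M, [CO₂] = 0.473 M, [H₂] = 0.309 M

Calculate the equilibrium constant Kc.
K_c = 1.0271

Kc = ([CO₂] × [H₂]) / ([CO] × [H₂O])
   = ((0.473)·(0.309)) / ((0.484)·(0.294))
   = 0.14616 / 0.1423 = 1.0271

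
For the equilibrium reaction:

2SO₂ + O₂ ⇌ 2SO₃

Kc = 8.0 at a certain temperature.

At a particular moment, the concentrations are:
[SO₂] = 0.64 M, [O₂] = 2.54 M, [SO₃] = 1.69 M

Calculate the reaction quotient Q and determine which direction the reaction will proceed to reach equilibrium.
Q = 2.745, Q < K, reaction proceeds forward (toward products)

Q = ([SO₃]^2) / ([SO₂]^2 × [O₂])
  = ((1.69)^2) / ((0.64)^2·(2.54)) = 2.8561/1.0404 = 2.745
Since Q = 2.745 < Kc = 8.0, the reaction proceeds forward (toward products) to reach equilibrium.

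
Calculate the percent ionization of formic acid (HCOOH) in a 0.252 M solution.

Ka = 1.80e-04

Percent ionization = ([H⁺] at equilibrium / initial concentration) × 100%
Percent ionization = 2.64%

Let x = [H⁺]. Ka = x²/(C - x) ⇒ x² + (1.80e-04)x - (1.80e-04)(0.252) = 0. x = 6.6456e-03. Percent = (6.6456e-03/0.252) × 100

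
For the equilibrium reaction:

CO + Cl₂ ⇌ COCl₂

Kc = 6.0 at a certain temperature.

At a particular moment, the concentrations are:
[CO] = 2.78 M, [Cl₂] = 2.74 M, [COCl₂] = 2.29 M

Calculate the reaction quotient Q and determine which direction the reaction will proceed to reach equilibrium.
Q = 0.301, Q < K, reaction proceeds forward (toward products)

Q = ([COCl₂]) / ([CO] × [Cl₂])
  = ((2.29)) / ((2.78)·(2.74)) = 2.29/7.6172 = 0.3006
Since Q = 0.3006 < Kc = 6.0, the reaction proceeds forward (toward products) to reach equilibrium.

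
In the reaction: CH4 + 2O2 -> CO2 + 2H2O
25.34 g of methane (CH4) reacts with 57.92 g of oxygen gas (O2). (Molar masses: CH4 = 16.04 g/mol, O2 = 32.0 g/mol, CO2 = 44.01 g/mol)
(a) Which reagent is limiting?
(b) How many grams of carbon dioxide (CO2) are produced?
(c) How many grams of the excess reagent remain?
(a) O2, (b) 39.83 g, (c) 10.82 g

Moles of CH4 = 25.34 g ÷ 16.04 g/mol = 1.5798 mol
Moles of O2 = 57.92 g ÷ 32.0 g/mol = 1.81 mol
Moles ÷ coefficient: CH4: 1.5798/1 = 1.58, O2: 1.81/2 = 0.905
(a) O2 has the smaller value, so O2 is the limiting reagent.
(b) Moles of CO2 = 1.81 mol O2 × (1/2) = 0.905 mol; mass = 0.905 mol × 44.01 g/mol = 39.83 g
(c) CH4 consumed = 1.81 × (1/2) = 0.905 mol; remaining = 1.5798 − 0.905 = 0.6748 mol; mass = 0.6748 mol × 16.04 g/mol = 10.82 g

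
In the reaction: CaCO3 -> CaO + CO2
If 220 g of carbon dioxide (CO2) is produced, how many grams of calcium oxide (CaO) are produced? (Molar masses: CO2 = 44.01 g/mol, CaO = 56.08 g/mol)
Moles of CO2 = 220 g ÷ 44.01 g/mol = 4.99886 mol
Mole ratio: 1 mol CaO / 1 mol CO2
Moles of CaO = 4.99886 × (1/1) = 4.99886 mol
Mass of CaO = 4.99886 mol × 56.08 g/mol = 280.3 g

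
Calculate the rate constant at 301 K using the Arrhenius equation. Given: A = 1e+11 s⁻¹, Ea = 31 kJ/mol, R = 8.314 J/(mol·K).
4.17e+05 s⁻¹

k = A·exp(-Ea/(R·T)) = 1e+11·exp(-31000/(8.314·301)) = 1e+11·exp(-12.3875) = 1e+11·4.1702e-06 = 4.17e+05 s⁻¹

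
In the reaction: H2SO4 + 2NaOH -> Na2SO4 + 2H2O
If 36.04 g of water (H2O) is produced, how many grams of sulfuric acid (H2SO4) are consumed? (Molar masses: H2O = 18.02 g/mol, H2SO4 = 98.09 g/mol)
Moles of H2O = 36.04 g ÷ 18.02 g/mol = 2 mol
Mole ratio: 1 mol H2SO4 / 2 mol H2O
Moles of H2SO4 = 2 × (1/2) = 1 mol
Mass of H2SO4 = 1 mol × 98.09 g/mol = 98.09 g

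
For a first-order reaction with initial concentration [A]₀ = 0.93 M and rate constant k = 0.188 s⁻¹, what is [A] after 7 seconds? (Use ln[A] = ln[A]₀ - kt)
0.2494 M

ln[A] = ln[A]₀ - k·t = ln(0.93) - (0.188)·(7) = -0.0726 - 1.3160 = -1.3886
[A] = e^(-1.3886) = 0.2494 M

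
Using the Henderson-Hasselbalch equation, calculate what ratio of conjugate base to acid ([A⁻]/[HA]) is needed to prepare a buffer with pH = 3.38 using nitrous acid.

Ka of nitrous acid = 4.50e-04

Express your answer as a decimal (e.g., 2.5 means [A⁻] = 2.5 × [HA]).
[A⁻]/[HA] = 1.079

pKa = −log(4.50e-04) = 3.3468. pH = pKa + log([A⁻]/[HA]). 3.38 = 3.3468 + log(ratio). log(ratio) = 3.38 − 3.3468 = 0.0332. ratio = 10^(0.0332) = 1.079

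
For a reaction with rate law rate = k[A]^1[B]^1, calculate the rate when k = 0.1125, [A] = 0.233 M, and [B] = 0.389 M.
0.0102 M/s

rate = k·[A]^1·[B]^1 = 0.1125·(0.233)^1·(0.389)^1 = 0.1125·0.233·0.389 = 0.0102 M/s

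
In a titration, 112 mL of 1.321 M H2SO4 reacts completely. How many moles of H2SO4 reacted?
Moles = Molarity × Volume (L)
Moles = 1.321 M × 0.112 L = 0.148 mol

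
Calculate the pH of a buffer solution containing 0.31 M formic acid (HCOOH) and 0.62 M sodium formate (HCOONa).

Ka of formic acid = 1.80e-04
pH = 4.05

pKa = -log(1.80e-04) = 3.74. pH = pKa + log([A⁻]/[HA]) = 3.74 + log(0.62/0.31)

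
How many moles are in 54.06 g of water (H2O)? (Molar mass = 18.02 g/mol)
Moles = 54.06 g ÷ 18.02 g/mol = 3 mol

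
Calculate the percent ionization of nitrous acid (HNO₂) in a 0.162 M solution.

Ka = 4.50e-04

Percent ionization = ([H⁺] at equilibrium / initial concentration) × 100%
Percent ionization = 5.13%

Let x = [H⁺]. Ka = x²/(C - x) ⇒ x² + (4.50e-04)x - (4.50e-04)(0.162) = 0. x = 8.3161e-03. Percent = (8.3161e-03/0.162) × 100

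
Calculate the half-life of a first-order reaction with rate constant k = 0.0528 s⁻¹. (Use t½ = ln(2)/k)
13.13 s

t½ = ln(2)/k = 0.6931/0.0528 = 13.13 s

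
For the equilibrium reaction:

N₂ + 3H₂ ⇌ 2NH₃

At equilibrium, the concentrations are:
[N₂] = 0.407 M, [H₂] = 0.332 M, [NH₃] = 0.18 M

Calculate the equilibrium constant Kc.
K_c = 2.1754

Kc = ([NH₃]^2) / ([N₂] × [H₂]^3)
   = ((0.18)^2) / ((0.407)·(0.332)^3)
   = 0.0324 / 0.014894 = 2.1754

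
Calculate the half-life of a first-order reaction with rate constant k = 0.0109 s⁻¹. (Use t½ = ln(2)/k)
63.59 s

t½ = ln(2)/k = 0.6931/0.0109 = 63.59 s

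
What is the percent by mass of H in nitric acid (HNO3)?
Mass of H in formula = 1.008 × 1 = 1.008 g/mol
Molar mass = 63.02 g/mol
% H = (1.008/63.02) × 100% = 1.60%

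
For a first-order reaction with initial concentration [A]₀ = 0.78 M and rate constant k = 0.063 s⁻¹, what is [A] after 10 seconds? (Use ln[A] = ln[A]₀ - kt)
0.4154 M

ln[A] = ln[A]₀ - k·t = ln(0.78) - (0.063)·(10) = -0.2485 - 0.6300 = -0.8785
[A] = e^(-0.8785) = 0.4154 M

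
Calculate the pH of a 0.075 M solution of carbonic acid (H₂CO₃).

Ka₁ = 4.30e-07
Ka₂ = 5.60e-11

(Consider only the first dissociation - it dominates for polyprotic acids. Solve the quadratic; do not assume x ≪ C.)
pH = 3.75

x² + Ka₁·x − Ka₁·C = 0 with Ka₁ = 4.30e-07, C = 0.075.
x = (−Ka₁ + √(Ka₁² + 4·Ka₁·C))/2 = 1.7937e-04 M, so pH = 3.75.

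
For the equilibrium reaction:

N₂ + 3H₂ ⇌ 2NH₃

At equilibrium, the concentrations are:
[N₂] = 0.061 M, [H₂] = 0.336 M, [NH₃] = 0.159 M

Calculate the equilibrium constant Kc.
K_c = 10.9256

Kc = ([NH₃]^2) / ([N₂] × [H₂]^3)
   = ((0.159)^2) / ((0.061)·(0.336)^3)
   = 0.025281 / 0.0023139 = 10.9256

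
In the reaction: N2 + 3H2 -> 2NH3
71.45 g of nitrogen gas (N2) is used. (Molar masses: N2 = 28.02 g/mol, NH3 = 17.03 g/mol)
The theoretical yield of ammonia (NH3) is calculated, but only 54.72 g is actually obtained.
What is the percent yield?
Moles of N2 = 71.45 g ÷ 28.02 g/mol = 2.54996 mol
Mole ratio: 2 mol NH3 / 1 mol N2
Moles of NH3 = 2.54996 × (2/1) = 5.09993 mol
Theoretical yield = 5.09993 mol × 17.03 g/mol = 86.852 g
Actual yield = 54.72 g
Percent yield = (54.72 / 86.852) × 100% = 63.0%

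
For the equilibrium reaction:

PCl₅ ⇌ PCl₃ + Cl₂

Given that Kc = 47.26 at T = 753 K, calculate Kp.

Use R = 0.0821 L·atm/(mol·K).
K_p = 2.92e+03

Δn = (moles gaseous products) − (moles gaseous reactants) = 1
T = 753 K; RT = 0.0821 × 753 = 61.8213
Kp = Kc·(RT)^Δn = 47.26 × (61.8213)^1 = 47.26 × 61.8213 = 2.92e+03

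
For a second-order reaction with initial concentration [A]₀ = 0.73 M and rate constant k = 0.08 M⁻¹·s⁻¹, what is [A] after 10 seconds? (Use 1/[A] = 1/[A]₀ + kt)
0.4609 M

1/[A] = 1/[A]₀ + k·t = 1/0.73 + (0.08)·(10) = 1.3699 + 0.8000 = 2.1699
[A] = 1/2.1699 = 0.4609 M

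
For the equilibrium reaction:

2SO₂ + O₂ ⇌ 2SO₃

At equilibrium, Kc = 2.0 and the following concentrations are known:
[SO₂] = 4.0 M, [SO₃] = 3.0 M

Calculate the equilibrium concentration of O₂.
[O₂] = 0.2812 M

Kc = ([SO₃]^2) / ([SO₂]^2 × [O₂]) = 2.0
[O₂]^1 = (product terms)/(Kc · other reactant terms) = 9 / (2.0 · 16) = 0.28125
[O₂] = 0.2812 M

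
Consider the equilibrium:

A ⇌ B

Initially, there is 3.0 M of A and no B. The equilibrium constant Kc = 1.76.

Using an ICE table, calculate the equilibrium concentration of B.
[B] = 1.913 M

ICE: [A] = 3.0 − x, [B] = x.
Kc = x/(3.0 − x) = 1.76 ⇒ x = 1.76·3.0/(1 + 1.76) = 5.28/2.76 = 1.913.
[B] = x = 1.913 M.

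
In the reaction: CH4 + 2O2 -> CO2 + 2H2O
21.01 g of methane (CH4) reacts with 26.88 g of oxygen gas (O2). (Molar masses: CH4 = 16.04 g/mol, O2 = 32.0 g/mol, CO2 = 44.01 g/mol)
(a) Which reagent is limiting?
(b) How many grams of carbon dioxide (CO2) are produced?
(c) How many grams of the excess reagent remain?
(a) O2, (b) 18.48 g, (c) 14.27 g

Moles of CH4 = 21.01 g ÷ 16.04 g/mol = 1.30985 mol
Moles of O2 = 26.88 g ÷ 32.0 g/mol = 0.84 mol
Moles ÷ coefficient: CH4: 1.30985/1 = 1.31, O2: 0.84/2 = 0.42
(a) O2 has the smaller value, so O2 is the limiting reagent.
(b) Moles of CO2 = 0.84 mol O2 × (1/2) = 0.42 mol; mass = 0.42 mol × 44.01 g/mol = 18.48 g
(c) CH4 consumed = 0.84 × (1/2) = 0.42 mol; remaining = 1.30985 − 0.42 = 0.88985 mol; mass = 0.88985 mol × 16.04 g/mol = 14.27 g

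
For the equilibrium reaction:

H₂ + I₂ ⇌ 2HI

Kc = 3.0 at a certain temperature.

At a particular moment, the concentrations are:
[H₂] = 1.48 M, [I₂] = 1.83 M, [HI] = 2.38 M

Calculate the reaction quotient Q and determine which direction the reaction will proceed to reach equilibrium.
Q = 2.091, Q < K, reaction proceeds forward (toward products)

Q = ([HI]^2) / ([H₂] × [I₂])
  = ((2.38)^2) / ((1.48)·(1.83)) = 5.6644/2.7084 = 2.091
Since Q = 2.091 < Kc = 3.0, the reaction proceeds forward (toward products) to reach equilibrium.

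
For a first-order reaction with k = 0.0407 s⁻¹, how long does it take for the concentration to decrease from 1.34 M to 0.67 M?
17.03 s

From ln[A] = ln[A]₀ - k·t: t = ln([A]₀/[A])/k = ln(1.34/0.67)/0.0407 = ln(2.0000)/0.0407 = 0.6931/0.0407 = 17.03 s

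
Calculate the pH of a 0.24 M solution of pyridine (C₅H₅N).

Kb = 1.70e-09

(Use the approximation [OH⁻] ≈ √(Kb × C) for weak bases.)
pH = 9.31

[OH⁻] = √(Kb × C) = √(1.70e-09 × 0.24) = 2.0199e-05. pOH = 4.69, pH = 14 - pOH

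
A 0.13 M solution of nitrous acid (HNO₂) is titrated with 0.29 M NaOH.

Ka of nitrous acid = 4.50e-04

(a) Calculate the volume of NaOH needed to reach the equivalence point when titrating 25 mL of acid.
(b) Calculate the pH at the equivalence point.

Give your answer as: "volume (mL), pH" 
V = 11.2 mL, pH = 8.15

(a) At equivalence: moles acid = moles base.
moles acid = 0.13 × 0.025 = 0.00325 mol; V_NaOH = 0.00325/0.29 = 0.01121 L = 11.2 mL.
(b) At equivalence, all acid → conjugate base A⁻ at [A⁻] = 0.00325/0.03621 = 0.08976 M.
Kb = Kw/Ka = 1.0e-14/4.50e-04 = 2.222e-11; [OH⁻] = √(Kb·[A⁻]) = 1.412e-06; pOH = 5.85; pH = 14 − pOH = 8.15.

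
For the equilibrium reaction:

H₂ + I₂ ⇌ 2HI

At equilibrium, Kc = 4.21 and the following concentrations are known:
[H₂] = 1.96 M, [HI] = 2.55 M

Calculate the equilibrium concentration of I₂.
[I₂] = 0.7880 M

Kc = ([HI]^2) / ([H₂] × [I₂]) = 4.21
[I₂]^1 = (product terms)/(Kc · other reactant terms) = 6.5025 / (4.21 · 1.96) = 0.78803
[I₂] = 0.7880 M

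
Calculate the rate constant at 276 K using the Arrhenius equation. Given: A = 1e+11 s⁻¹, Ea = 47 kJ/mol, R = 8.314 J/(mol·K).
1.27e+02 s⁻¹

k = A·exp(-Ea/(R·T)) = 1e+11·exp(-47000/(8.314·276)) = 1e+11·exp(-20.4823) = 1e+11·1.2725e-09 = 1.27e+02 s⁻¹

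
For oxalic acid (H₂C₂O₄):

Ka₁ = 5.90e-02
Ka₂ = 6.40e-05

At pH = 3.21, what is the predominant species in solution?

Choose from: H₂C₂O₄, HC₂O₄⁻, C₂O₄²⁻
HC₂O₄⁻

pKa1 = 1.23, pKa2 = 4.19. Each pKa is the crossover between adjacent species; pH = 3.21 lies in the region where HC₂O₄⁻ predominates.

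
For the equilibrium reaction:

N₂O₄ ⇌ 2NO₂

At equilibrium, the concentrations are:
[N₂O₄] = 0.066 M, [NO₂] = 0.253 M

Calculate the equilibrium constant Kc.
K_c = 0.9698

Kc = ([NO₂]^2) / ([N₂O₄])
   = ((0.253)^2) / ((0.066))
   = 0.064009 / 0.066 = 0.9698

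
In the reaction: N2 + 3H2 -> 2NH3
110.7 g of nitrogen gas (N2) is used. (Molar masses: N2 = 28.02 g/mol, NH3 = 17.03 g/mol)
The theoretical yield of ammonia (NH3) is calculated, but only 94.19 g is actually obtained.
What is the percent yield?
Moles of N2 = 110.7 g ÷ 28.02 g/mol = 3.95075 mol
Mole ratio: 2 mol NH3 / 1 mol N2
Moles of NH3 = 3.95075 × (2/1) = 7.9015 mol
Theoretical yield = 7.9015 mol × 17.03 g/mol = 134.56 g
Actual yield = 94.19 g
Percent yield = (94.19 / 134.56) × 100% = 70.0%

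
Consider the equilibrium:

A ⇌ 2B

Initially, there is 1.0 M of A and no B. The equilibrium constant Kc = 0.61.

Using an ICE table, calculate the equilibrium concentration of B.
[B] = 0.643 M

ICE: [A] = 1.0 − x, [B] = 2x.
Kc = (2x)²/(1.0 − x) = 0.61 ⇒ 4x² + 0.61x − 0.61 = 0.
x = (−0.61 + √(0.61² + 4·4·0.61))/(2·4) = (−0.61 + √10.132)/8 = 0.32164.
[B] = 2x = 0.643 M.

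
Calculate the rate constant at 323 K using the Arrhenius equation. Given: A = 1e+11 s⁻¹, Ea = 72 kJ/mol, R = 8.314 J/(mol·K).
2.27e-01 s⁻¹

k = A·exp(-Ea/(R·T)) = 1e+11·exp(-72000/(8.314·323)) = 1e+11·exp(-26.8114) = 1e+11·2.2696e-12 = 2.27e-01 s⁻¹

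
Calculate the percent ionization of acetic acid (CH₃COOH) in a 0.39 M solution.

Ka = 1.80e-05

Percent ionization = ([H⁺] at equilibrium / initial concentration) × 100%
Percent ionization = 0.677%

Let x = [H⁺]. Ka = x²/(C - x) ⇒ x² + (1.80e-05)x - (1.80e-05)(0.39) = 0. x = 2.6405e-03. Percent = (2.6405e-03/0.39) × 100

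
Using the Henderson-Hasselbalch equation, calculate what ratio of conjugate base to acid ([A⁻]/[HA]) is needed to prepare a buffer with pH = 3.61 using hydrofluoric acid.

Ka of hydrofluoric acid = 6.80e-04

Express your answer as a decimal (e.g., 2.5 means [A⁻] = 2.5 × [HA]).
[A⁻]/[HA] = 2.770

pKa = −log(6.80e-04) = 3.1675. pH = pKa + log([A⁻]/[HA]). 3.61 = 3.1675 + log(ratio). log(ratio) = 3.61 − 3.1675 = 0.4425. ratio = 10^(0.4425) = 2.770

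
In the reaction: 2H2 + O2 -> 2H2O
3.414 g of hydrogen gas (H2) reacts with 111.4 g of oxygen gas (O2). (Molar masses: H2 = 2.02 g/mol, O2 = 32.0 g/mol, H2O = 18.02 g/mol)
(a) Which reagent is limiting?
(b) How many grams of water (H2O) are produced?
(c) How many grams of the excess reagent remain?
(a) H2, (b) 30.46 g, (c) 84.36 g

Moles of H2 = 3.414 g ÷ 2.02 g/mol = 1.6901 mol
Moles of O2 = 111.4 g ÷ 32.0 g/mol = 3.48125 mol
Moles ÷ coefficient: H2: 1.6901/2 = 0.845, O2: 3.48125/1 = 3.481
(a) H2 has the smaller value, so H2 is the limiting reagent.
(b) Moles of H2O = 1.6901 mol H2 × (2/2) = 1.6901 mol; mass = 1.6901 mol × 18.02 g/mol = 30.46 g
(c) O2 consumed = 1.6901 × (1/2) = 0.84505 mol; remaining = 3.48125 − 0.84505 = 2.6362 mol; mass = 2.6362 mol × 32.0 g/mol = 84.36 g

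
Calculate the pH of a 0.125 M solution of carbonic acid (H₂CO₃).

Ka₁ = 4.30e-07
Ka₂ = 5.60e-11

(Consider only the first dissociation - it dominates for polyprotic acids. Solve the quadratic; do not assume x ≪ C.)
pH = 3.64

x² + Ka₁·x − Ka₁·C = 0 with Ka₁ = 4.30e-07, C = 0.125.
x = (−Ka₁ + √(Ka₁² + 4·Ka₁·C))/2 = 2.3163e-04 M, so pH = 3.64.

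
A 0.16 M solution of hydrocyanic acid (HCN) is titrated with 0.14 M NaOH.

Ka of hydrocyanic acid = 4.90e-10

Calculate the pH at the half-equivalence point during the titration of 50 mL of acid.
pH = pKa = 9.31

At the half-equivalence point, [HA] = [A⁻], so by Henderson–Hasselbalch pH = pKa + log(1) = pKa.
pKa = −log(4.90e-10) = 9.31.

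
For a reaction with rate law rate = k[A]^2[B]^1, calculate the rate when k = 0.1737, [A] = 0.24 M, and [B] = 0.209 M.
0.002091 M/s

rate = k·[A]^2·[B]^1 = 0.1737·(0.24)^2·(0.209)^1 = 0.1737·0.0576·0.209 = 0.002091 M/s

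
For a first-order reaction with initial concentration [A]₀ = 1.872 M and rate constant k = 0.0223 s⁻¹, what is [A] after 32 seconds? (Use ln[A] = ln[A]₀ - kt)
0.9171 M

ln[A] = ln[A]₀ - k·t = ln(1.872) - (0.0223)·(32) = 0.6270 - 0.7136 = -0.0866
[A] = e^(-0.0866) = 0.9171 M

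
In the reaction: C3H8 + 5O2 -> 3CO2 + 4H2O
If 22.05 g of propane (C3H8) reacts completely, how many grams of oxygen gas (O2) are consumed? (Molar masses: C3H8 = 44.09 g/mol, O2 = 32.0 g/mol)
Moles of C3H8 = 22.05 g ÷ 44.09 g/mol = 0.500113 mol
Mole ratio: 5 mol O2 / 1 mol C3H8
Moles of O2 = 0.500113 × (5/1) = 2.50057 mol
Mass of O2 = 2.50057 mol × 32.0 g/mol = 80.02 g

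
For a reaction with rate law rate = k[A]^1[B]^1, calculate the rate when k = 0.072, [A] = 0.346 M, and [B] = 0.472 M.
0.01176 M/s

rate = k·[A]^1·[B]^1 = 0.072·(0.346)^1·(0.472)^1 = 0.072·0.346·0.472 = 0.01176 M/s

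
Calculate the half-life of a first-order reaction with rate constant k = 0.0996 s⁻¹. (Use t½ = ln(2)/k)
6.96 s

t½ = ln(2)/k = 0.6931/0.0996 = 6.96 s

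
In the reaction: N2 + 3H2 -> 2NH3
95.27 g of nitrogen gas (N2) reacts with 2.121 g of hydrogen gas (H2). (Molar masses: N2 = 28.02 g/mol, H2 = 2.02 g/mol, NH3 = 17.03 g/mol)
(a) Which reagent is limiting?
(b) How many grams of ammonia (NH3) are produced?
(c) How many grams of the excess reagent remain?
(a) H2, (b) 11.92 g, (c) 85.46 g

Moles of N2 = 95.27 g ÷ 28.02 g/mol = 3.40007 mol
Moles of H2 = 2.121 g ÷ 2.02 g/mol = 1.05 mol
Moles ÷ coefficient: N2: 3.40007/1 = 3.4, H2: 1.05/3 = 0.35
(a) H2 has the smaller value, so H2 is the limiting reagent.
(b) Moles of NH3 = 1.05 mol H2 × (2/3) = 0.7 mol; mass = 0.7 mol × 17.03 g/mol = 11.92 g
(c) N2 consumed = 1.05 × (1/3) = 0.35 mol; remaining = 3.40007 − 0.35 = 3.05007 mol; mass = 3.05007 mol × 28.02 g/mol = 85.46 g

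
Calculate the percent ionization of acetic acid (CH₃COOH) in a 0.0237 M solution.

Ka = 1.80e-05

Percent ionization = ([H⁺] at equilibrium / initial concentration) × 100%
Percent ionization = 2.72%

Let x = [H⁺]. Ka = x²/(C - x) ⇒ x² + (1.80e-05)x - (1.80e-05)(0.0237) = 0. x = 6.4421e-04. Percent = (6.4421e-04/0.0237) × 100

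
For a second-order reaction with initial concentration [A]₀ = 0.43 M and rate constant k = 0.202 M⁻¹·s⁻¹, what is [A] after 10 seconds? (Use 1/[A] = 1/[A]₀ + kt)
0.2301 M

1/[A] = 1/[A]₀ + k·t = 1/0.43 + (0.202)·(10) = 2.3256 + 2.0200 = 4.3456
[A] = 1/4.3456 = 0.2301 M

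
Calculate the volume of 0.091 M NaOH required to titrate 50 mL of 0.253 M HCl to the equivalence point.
V_{base} = 139.0 mL

At equivalence: moles acid = moles base.
moles HCl = 0.253 M × 0.05 L = 0.01265 mol
V_NaOH = 0.01265 mol ÷ 0.091 M = 0.139 L = 139.0 mL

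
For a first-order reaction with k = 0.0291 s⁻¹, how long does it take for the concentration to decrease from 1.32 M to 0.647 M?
24.50 s

From ln[A] = ln[A]₀ - k·t: t = ln([A]₀/[A])/k = ln(1.32/0.647)/0.0291 = ln(2.0402)/0.0291 = 0.7130/0.0291 = 24.50 s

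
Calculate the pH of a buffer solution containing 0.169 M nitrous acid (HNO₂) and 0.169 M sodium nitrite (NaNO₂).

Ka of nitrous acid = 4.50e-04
pH = 3.35

pKa = -log(4.50e-04) = 3.35. pH = pKa + log([A⁻]/[HA]) = 3.35 + log(0.169/0.169)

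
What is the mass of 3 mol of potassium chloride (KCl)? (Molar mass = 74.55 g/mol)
Mass = 3 mol × 74.55 g/mol = 223.6 g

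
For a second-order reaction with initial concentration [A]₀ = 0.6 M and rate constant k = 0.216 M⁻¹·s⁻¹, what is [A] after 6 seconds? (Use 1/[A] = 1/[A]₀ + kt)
0.3375 M

1/[A] = 1/[A]₀ + k·t = 1/0.6 + (0.216)·(6) = 1.6667 + 1.2960 = 2.9627
[A] = 1/2.9627 = 0.3375 M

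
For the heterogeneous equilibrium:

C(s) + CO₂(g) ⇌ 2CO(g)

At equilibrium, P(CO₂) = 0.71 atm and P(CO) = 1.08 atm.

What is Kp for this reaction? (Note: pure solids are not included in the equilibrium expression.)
K_p = 1.643

Solid C is excluded.
Kp = P(CO)²/P(CO₂) = (1.08)²/0.71 = 1.166/0.71 = 1.643.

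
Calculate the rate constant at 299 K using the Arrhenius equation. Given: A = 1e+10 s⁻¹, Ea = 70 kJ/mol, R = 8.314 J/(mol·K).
5.90e-03 s⁻¹

k = A·exp(-Ea/(R·T)) = 1e+10·exp(-70000/(8.314·299)) = 1e+10·exp(-28.1590) = 1e+10·5.8981e-13 = 5.90e-03 s⁻¹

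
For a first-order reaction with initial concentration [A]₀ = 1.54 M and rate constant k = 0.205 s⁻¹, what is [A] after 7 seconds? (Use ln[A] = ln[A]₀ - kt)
0.3667 M

ln[A] = ln[A]₀ - k·t = ln(1.54) - (0.205)·(7) = 0.4318 - 1.4350 = -1.0032
[A] = e^(-1.0032) = 0.3667 M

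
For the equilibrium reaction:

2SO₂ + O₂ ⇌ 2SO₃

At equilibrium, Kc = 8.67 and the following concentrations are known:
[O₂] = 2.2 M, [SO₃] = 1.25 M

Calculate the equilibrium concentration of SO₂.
[SO₂] = 0.2862 M

Kc = ([SO₃]^2) / ([SO₂]^2 × [O₂]) = 8.67
[SO₂]^2 = (product terms)/(Kc · other reactant terms) = 1.5625 / (8.67 · 2.2) = 0.081918
[SO₂] = (0.081918)^(1/2) = 0.2862 M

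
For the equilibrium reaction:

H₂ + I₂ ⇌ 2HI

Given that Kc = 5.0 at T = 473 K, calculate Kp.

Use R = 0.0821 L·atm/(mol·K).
K_p = 5.0000

Δn = (moles gaseous products) − (moles gaseous reactants) = 0
T = 473 K; RT = 0.0821 × 473 = 38.8333
Kp = Kc·(RT)^Δn = 5.0 × (38.8333)^0 = 5.0 × 1 = 5.0000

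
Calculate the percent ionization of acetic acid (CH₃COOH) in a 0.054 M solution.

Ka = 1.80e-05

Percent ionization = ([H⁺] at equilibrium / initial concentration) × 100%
Percent ionization = 1.81%

Let x = [H⁺]. Ka = x²/(C - x) ⇒ x² + (1.80e-05)x - (1.80e-05)(0.054) = 0. x = 9.7694e-04. Percent = (9.7694e-04/0.054) × 100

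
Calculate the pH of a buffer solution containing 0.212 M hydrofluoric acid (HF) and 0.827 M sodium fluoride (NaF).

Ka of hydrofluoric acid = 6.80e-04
pH = 3.76

pKa = -log(6.80e-04) = 3.17. pH = pKa + log([A⁻]/[HA]) = 3.17 + log(0.827/0.212)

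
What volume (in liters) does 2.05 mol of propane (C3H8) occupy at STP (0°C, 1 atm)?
At STP, 1 mol of gas occupies 22.4 L
Volume = 2.05 mol × 22.4 L/mol = 45.92 L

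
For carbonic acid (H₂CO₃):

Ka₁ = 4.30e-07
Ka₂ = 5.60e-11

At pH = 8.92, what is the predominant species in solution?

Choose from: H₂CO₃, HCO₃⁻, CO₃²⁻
HCO₃⁻

pKa1 = 6.37, pKa2 = 10.25. Each pKa is the crossover between adjacent species; pH = 8.92 lies in the region where HCO₃⁻ predominates.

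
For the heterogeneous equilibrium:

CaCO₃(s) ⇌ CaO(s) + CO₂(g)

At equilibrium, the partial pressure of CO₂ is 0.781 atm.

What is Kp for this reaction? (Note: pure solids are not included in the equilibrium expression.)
K_p = 0.781

Solids (CaCO₃, CaO) have activity 1 and are excluded.
Kp = P(CO₂) = 0.781.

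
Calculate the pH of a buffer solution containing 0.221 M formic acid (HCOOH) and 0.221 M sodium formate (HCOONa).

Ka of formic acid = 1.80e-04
pH = 3.74

pKa = -log(1.80e-04) = 3.74. pH = pKa + log([A⁻]/[HA]) = 3.74 + log(0.221/0.221)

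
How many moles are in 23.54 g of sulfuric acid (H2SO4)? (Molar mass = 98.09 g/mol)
Moles = 23.54 g ÷ 98.09 g/mol = 0.24 mol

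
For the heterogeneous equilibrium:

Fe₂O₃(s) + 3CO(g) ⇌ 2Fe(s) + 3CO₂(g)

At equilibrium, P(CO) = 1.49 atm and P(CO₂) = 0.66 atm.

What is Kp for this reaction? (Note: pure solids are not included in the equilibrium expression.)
K_p = 0.087

Solids (Fe₂O₃, Fe) are excluded.
Kp = P(CO₂)³/P(CO)³ = (0.66)³/(1.49)³ = 0.2875/3.308 = 0.087.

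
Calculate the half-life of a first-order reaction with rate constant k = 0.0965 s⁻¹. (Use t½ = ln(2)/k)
7.18 s

t½ = ln(2)/k = 0.6931/0.0965 = 7.18 s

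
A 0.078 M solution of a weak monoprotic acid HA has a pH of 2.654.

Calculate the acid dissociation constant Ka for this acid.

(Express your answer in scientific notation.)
K_a = 6.49e-05

[H⁺] = 10^(−pH) = 10^(−2.654) = 2.218e-03 M. For HA ⇌ H⁺ + A⁻, Ka = x²/(C − x) = (2.218e-03)²/(0.078 − 2.218e-03) = 6.49e-05.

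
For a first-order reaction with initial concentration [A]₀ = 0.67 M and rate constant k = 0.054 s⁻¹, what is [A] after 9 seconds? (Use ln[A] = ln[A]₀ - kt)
0.4121 M

ln[A] = ln[A]₀ - k·t = ln(0.67) - (0.054)·(9) = -0.4005 - 0.4860 = -0.8865
[A] = e^(-0.8865) = 0.4121 M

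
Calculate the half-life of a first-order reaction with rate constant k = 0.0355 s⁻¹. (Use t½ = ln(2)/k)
19.53 s

t½ = ln(2)/k = 0.6931/0.0355 = 19.53 s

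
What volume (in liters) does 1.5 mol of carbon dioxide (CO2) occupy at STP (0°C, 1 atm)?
At STP, 1 mol of gas occupies 22.4 L
Volume = 1.5 mol × 22.4 L/mol = 33.60 L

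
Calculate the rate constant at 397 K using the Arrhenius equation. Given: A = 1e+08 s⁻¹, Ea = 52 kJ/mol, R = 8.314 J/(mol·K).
1.44e+01 s⁻¹

k = A·exp(-Ea/(R·T)) = 1e+08·exp(-52000/(8.314·397)) = 1e+08·exp(-15.7544) = 1e+08·1.4386e-07 = 1.44e+01 s⁻¹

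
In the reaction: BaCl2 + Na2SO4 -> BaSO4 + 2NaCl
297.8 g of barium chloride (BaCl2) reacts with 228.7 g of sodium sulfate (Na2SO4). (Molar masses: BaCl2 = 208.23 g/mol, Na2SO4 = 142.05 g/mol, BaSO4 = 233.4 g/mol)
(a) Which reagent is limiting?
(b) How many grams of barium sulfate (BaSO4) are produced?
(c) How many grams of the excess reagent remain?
(a) BaCl2, (b) 333.8 g, (c) 25.55 g

Moles of BaCl2 = 297.8 g ÷ 208.23 g/mol = 1.43015 mol
Moles of Na2SO4 = 228.7 g ÷ 142.05 g/mol = 1.61 mol
Moles ÷ coefficient: BaCl2: 1.43015/1 = 1.43, Na2SO4: 1.61/1 = 1.61
(a) BaCl2 has the smaller value, so BaCl2 is the limiting reagent.
(b) Moles of BaSO4 = 1.43015 mol BaCl2 × (1/1) = 1.43015 mol; mass = 1.43015 mol × 233.4 g/mol = 333.8 g
(c) Na2SO4 consumed = 1.43015 × (1/1) = 1.43015 mol; remaining = 1.61 − 1.43015 = 0.179847 mol; mass = 0.179847 mol × 142.05 g/mol = 25.55 g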